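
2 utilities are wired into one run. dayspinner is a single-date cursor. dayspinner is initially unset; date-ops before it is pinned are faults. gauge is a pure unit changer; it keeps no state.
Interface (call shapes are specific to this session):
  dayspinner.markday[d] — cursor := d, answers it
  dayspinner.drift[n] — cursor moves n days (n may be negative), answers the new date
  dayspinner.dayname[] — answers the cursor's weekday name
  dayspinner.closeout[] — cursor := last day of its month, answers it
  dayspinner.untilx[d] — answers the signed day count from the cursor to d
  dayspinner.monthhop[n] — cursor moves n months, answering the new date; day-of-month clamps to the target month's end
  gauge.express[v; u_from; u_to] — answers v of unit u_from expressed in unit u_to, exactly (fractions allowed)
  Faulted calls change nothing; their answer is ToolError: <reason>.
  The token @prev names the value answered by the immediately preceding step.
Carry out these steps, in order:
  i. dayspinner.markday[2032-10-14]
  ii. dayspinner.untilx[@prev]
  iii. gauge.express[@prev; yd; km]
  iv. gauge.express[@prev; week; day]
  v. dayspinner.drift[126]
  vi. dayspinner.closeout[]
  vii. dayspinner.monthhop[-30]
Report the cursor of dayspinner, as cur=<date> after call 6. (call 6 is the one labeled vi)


I run dayspinner.markday on d: 2032-10-14, and get 2032-10-14.
I use dayspinner.untilx on d: @prev, yielding 0.
I call gauge.express on v: @prev, u_from: yd, u_to: km, → 0.
I invoke gauge.express on v: @prev, u_from: week, u_to: day, and observe 0.
Using dayspinner.drift on n: 126, — result: 2033-02-17.
I invoke dayspinner.closeout(), → 2033-02-28.
Calling dayspinner.monthhop on n: -30, and see 2030-08-28.

Answer: cur=2033-02-28


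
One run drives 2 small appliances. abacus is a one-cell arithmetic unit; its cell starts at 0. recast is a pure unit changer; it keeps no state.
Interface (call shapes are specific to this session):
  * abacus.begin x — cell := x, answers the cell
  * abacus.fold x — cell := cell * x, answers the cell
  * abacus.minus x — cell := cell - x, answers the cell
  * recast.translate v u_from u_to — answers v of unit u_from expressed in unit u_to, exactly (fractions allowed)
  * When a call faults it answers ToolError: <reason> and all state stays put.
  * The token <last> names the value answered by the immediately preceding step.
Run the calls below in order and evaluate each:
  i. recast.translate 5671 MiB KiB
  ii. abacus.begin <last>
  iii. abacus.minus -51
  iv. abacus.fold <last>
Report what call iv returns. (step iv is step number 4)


Answer: 33723049194025

Derivation:
I invoke recast.translate passing v: 5671, u_from: MiB, u_to: KiB, → 5807104.
I run abacus.begin passing x: <last>, → 5807104.
Then abacus.minus passing x: -51, and see 5807155.
Invoking abacus.fold passing x: <last>, which returns 33723049194025.


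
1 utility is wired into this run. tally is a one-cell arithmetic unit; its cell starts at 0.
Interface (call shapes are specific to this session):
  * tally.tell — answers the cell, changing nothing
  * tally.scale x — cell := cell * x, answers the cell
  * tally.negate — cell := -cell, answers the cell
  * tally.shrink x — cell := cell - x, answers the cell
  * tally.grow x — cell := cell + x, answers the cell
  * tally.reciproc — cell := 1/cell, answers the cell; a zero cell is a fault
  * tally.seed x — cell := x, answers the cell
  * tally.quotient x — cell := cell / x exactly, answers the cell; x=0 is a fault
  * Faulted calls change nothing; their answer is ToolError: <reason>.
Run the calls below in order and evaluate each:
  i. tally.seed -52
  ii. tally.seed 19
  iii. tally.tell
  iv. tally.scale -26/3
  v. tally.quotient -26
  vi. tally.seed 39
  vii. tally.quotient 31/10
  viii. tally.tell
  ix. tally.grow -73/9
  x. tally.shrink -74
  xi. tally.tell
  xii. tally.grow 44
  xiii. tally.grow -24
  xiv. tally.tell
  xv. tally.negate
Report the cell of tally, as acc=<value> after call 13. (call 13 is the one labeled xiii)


Next I call seed on -52, — result: -52.
Now I run seed on 19, — result: 19.
Invoking tell, giving 19.
Next I call scale on -26/3, yielding -494/3.
I call quotient on -26: 19/3.
I invoke seed on 39, and see 39.
I call quotient on 31/10, which returns 390/31.
Invoking tell, giving 390/31.
I try grow on -73/9, giving 1247/279.
Using shrink on -74, giving 21893/279.
I run tell, yielding 21893/279.
I use grow on 44, giving 34169/279.
I call grow on -24, and get 27473/279.
I call tell, and observe 27473/279.
Using negate, yielding -27473/279.

Answer: acc=27473/279


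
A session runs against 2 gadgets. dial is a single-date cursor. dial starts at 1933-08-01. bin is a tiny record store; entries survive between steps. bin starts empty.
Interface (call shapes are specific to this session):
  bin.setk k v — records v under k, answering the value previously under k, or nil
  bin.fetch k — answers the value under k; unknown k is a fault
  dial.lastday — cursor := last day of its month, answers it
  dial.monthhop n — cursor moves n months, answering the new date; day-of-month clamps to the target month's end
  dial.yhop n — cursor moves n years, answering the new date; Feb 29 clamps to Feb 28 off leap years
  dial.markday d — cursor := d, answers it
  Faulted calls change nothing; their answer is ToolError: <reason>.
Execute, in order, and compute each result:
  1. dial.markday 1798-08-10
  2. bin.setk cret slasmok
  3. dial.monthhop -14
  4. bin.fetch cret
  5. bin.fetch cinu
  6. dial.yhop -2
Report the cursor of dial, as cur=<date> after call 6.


Answer: cur=1795-06-10

Derivation:
-> dial.markday(1798-08-10)
<- 1798-08-10
-> bin.setk(cret, slasmok)
<- nil
-> dial.monthhop(-14)
<- 1797-06-10
-> bin.fetch(cret)
<- slasmok
-> bin.fetch(cinu)
<- ToolError: no such key cinu
-> dial.yhop(-2)
<- 1795-06-10


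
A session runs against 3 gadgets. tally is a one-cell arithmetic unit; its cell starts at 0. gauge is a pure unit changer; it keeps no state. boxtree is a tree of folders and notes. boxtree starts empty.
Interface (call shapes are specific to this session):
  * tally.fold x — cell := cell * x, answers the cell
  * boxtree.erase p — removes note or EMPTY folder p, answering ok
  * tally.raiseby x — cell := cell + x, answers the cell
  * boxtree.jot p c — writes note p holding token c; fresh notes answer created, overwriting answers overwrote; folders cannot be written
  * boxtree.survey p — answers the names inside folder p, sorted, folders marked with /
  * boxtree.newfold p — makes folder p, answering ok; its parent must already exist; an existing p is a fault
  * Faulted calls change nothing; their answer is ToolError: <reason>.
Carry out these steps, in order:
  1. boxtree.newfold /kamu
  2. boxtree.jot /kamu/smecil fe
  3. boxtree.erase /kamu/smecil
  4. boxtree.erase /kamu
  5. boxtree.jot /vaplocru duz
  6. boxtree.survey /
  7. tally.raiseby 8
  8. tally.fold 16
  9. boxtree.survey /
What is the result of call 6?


I use boxtree.newfold with p: /kamu, giving ok.
I run boxtree.jot with p: /kamu/smecil, c: fe, and see created.
I run boxtree.erase with p: /kamu/smecil, giving ok.
I try boxtree.erase with p: /kamu, → ok.
Invoking boxtree.jot with p: /vaplocru, c: duz, yielding created.
Using boxtree.survey with p: /, and see [vaplocru].
Calling tally.raiseby with x: 8, yielding 8.
I use tally.fold with x: 16, and observe 128.
I try boxtree.survey with p: /, giving [vaplocru].

Answer: [vaplocru]


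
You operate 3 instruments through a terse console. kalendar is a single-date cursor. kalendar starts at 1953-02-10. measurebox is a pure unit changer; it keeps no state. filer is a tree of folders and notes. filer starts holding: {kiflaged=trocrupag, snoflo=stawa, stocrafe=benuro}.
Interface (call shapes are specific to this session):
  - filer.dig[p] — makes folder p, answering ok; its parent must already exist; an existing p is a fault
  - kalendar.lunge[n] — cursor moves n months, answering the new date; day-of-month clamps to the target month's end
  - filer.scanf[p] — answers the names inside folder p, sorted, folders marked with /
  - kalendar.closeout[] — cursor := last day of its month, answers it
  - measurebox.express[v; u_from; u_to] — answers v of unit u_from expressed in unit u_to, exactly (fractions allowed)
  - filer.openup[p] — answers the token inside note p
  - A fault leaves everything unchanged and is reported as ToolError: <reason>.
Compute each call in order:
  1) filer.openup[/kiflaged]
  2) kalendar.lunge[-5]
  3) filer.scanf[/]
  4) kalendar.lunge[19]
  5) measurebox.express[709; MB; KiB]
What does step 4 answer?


Answer: 1954-04-10

Derivation:
>> filer.openup(p→/kiflaged)
<< trocrupag
>> kalendar.lunge(n→-5)
<< 1952-09-10
>> filer.scanf(p→/)
<< [kiflaged, snoflo, stocrafe]
>> kalendar.lunge(n→19)
<< 1954-04-10
>> measurebox.express(v→709, u_from→MB, u_to→KiB)
<< 11078125/16


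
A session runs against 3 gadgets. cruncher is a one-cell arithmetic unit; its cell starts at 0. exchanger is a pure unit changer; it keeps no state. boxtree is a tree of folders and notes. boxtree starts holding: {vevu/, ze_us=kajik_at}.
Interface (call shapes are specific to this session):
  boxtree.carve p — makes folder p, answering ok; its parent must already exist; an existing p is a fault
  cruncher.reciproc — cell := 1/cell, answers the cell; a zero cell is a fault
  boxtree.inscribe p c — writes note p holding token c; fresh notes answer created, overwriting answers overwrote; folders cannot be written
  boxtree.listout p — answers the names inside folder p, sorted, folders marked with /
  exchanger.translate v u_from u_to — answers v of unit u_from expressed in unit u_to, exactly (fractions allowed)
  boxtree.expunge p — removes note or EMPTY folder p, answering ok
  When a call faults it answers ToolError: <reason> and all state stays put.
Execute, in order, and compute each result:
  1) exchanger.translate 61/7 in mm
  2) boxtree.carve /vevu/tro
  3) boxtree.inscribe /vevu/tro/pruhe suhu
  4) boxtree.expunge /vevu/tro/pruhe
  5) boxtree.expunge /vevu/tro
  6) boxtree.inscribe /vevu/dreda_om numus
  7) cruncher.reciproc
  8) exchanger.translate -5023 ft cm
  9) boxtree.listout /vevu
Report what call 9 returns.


→ exchanger.translate(61/7, in, mm)
← 7747/35
→ boxtree.carve(/vevu/tro)
← ok
→ boxtree.inscribe(/vevu/tro/pruhe, suhu)
← created
→ boxtree.expunge(/vevu/tro/pruhe)
← ok
→ boxtree.expunge(/vevu/tro)
← ok
→ boxtree.inscribe(/vevu/dreda_om, numus)
← created
→ cruncher.reciproc()
← ToolError: reciprocal of zero
→ exchanger.translate(-5023, ft, cm)
← -3827526/25
→ boxtree.listout(/vevu)
← [dreda_om]

Answer: [dreda_om]


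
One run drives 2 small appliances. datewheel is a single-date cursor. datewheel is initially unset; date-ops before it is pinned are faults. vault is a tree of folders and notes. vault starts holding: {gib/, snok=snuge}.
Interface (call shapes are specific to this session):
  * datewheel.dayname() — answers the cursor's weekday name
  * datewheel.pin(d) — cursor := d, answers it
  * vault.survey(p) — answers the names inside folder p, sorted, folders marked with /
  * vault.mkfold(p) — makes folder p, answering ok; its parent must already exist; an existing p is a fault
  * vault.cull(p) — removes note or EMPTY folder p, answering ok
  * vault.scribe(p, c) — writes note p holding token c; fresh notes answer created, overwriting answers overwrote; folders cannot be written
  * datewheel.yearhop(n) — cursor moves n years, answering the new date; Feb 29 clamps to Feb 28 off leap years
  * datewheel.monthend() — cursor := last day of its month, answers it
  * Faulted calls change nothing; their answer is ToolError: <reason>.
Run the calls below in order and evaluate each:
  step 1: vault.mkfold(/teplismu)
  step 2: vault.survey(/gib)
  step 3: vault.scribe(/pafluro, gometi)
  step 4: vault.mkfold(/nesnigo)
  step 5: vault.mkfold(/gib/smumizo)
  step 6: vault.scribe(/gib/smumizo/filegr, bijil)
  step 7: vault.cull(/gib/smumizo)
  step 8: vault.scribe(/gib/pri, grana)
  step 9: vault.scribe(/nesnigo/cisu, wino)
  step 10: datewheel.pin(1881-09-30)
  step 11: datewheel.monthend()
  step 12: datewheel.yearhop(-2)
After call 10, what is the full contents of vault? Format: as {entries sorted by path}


# 1. vault.mkfold(/teplismu) ~> ok
# 2. vault.survey(/gib) ~> []
# 3. vault.scribe(/pafluro, gometi) ~> created
# 4. vault.mkfold(/nesnigo) ~> ok
# 5. vault.mkfold(/gib/smumizo) ~> ok
# 6. vault.scribe(/gib/smumizo/filegr, bijil) ~> created
# 7. vault.cull(/gib/smumizo) ~> ToolError: not empty
# 8. vault.scribe(/gib/pri, grana) ~> created
# 9. vault.scribe(/nesnigo/cisu, wino) ~> created
# 10. datewheel.pin(1881-09-30) ~> 1881-09-30
# 11. datewheel.monthend() ~> 1881-09-30
# 12. datewheel.yearhop(-2) ~> 1879-09-30

Answer: {gib/, gib/pri=grana, gib/smumizo/, gib/smumizo/filegr=bijil, nesnigo/, nesnigo/cisu=wino, pafluro=gometi, snok=snuge, teplismu/}


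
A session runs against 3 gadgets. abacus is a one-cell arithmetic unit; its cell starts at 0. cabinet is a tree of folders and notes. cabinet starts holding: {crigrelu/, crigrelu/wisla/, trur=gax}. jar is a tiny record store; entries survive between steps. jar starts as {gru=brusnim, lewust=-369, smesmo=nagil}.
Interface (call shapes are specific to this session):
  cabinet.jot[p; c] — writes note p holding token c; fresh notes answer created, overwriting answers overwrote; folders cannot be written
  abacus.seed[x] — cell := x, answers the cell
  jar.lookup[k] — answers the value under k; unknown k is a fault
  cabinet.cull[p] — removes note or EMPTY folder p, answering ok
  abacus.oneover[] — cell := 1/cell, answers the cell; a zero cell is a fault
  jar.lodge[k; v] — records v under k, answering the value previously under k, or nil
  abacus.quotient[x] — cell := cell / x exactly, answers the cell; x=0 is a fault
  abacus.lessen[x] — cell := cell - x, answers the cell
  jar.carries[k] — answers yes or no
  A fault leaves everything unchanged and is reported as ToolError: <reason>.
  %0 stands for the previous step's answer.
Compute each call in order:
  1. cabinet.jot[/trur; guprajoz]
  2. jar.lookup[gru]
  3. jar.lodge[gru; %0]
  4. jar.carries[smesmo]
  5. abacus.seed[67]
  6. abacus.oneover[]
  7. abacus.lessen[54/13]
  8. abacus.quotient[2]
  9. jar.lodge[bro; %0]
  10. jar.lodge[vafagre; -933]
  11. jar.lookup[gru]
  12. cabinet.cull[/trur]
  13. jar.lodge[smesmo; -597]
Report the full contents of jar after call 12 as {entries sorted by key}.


Now I run cabinet.jot passing p=/trur, c=guprajoz, and observe overwrote.
Next I call jar.lookup passing k=gru: brusnim.
I try jar.lodge passing k=gru, v=%0: brusnim.
Next I call jar.carries passing k=smesmo, which returns yes.
Now I run abacus.seed passing x=67, yielding 67.
Then abacus.oneover(), → 1/67.
I use abacus.lessen passing x=54/13, — result: -3605/871.
Calling abacus.quotient passing x=2, and observe -3605/1742.
Invoking jar.lodge passing k=bro, v=%0, yielding nil.
I call jar.lodge passing k=vafagre, v=-933, and see nil.
I use jar.lookup passing k=gru, and see brusnim.
Using cabinet.cull passing p=/trur, → ok.
I try jar.lodge passing k=smesmo, v=-597, — result: nagil.

Answer: {bro=-3605/1742, gru=brusnim, lewust=-369, smesmo=nagil, vafagre=-933}


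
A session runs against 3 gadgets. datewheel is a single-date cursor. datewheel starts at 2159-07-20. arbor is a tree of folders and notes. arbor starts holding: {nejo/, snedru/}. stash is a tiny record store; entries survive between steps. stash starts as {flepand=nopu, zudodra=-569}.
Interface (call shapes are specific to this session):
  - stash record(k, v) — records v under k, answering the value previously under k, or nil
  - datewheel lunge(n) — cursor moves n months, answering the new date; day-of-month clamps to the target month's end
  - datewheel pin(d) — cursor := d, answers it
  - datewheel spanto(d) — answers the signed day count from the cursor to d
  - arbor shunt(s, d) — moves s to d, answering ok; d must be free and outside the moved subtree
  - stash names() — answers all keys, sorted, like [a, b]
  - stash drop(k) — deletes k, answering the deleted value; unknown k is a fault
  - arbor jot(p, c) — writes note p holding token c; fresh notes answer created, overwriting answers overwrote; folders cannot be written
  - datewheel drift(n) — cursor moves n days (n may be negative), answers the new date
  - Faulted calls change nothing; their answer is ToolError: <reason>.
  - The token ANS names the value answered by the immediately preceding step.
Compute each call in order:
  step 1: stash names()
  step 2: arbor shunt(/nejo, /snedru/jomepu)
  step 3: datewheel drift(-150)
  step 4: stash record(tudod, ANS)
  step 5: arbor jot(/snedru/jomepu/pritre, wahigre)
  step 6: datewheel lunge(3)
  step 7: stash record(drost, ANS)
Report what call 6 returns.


I invoke stash names: [flepand, zudodra].
I run arbor shunt with s='/nejo', d='/snedru/jomepu', → ok.
I try datewheel drift with n='-150', and get 2159-02-20.
Calling stash record with k='tudod', v='ANS', → nil.
Next I call arbor jot with p='/snedru/jomepu/pritre', c='wahigre', yielding created.
Now I run datewheel lunge with n='3', which returns 2159-05-20.
I invoke stash record with k='drost', v='ANS', which returns nil.

Answer: 2159-05-20


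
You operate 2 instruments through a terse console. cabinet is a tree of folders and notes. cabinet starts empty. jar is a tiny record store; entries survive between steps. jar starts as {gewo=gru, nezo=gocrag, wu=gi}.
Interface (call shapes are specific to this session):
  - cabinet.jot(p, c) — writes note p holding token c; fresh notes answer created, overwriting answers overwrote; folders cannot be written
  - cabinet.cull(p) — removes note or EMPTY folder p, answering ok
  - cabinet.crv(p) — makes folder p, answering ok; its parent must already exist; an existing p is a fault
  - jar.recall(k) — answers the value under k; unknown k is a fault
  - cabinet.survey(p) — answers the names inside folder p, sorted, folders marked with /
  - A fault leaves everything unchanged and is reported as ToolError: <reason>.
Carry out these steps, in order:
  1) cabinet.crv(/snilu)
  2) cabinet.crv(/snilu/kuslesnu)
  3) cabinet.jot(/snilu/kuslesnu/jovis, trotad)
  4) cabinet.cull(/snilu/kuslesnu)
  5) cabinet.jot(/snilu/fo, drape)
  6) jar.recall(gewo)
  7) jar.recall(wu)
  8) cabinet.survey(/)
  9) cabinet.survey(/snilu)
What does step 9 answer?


Answer: [fo, kuslesnu/]

Derivation:
# 1. cabinet.crv(/snilu) => ok
# 2. cabinet.crv(/snilu/kuslesnu) => ok
# 3. cabinet.jot(/snilu/kuslesnu/jovis, trotad) => created
# 4. cabinet.cull(/snilu/kuslesnu) => ToolError: not empty
# 5. cabinet.jot(/snilu/fo, drape) => created
# 6. jar.recall(gewo) => gru
# 7. jar.recall(wu) => gi
# 8. cabinet.survey(/) => [snilu/]
# 9. cabinet.survey(/snilu) => [fo, kuslesnu/]


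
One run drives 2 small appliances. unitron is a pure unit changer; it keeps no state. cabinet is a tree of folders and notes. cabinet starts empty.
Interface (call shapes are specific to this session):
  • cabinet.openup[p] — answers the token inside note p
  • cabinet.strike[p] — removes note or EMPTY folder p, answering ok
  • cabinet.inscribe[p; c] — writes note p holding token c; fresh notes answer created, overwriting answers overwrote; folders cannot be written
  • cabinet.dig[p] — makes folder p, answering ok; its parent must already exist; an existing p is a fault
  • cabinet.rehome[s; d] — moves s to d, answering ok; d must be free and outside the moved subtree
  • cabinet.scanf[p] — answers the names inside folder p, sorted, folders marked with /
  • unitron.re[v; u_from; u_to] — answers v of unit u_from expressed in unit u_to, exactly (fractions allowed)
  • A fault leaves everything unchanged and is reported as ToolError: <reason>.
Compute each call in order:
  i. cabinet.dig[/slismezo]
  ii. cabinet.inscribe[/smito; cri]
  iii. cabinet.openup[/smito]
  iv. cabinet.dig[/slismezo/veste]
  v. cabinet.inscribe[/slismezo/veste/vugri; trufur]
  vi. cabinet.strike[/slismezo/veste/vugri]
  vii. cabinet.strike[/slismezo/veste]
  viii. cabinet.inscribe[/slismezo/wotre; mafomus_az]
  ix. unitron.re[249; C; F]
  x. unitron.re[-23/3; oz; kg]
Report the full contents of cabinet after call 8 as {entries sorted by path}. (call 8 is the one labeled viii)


Answer: {slismezo/, slismezo/wotre=mafomus_az, smito=cri}

Derivation:
I call cabinet.dig with p→/slismezo, and observe ok.
Using cabinet.inscribe with p→/smito, c→cri: created.
I run cabinet.openup with p→/smito, and observe cri.
I run cabinet.dig with p→/slismezo/veste, yielding ok.
I invoke cabinet.inscribe with p→/slismezo/veste/vugri, c→trufur: created.
Invoking cabinet.strike with p→/slismezo/veste/vugri, — result: ok.
I run cabinet.strike with p→/slismezo/veste, and see ok.
I call cabinet.inscribe with p→/slismezo/wotre, c→mafomus_az, and get created.
Then unitron.re with v→249, u_from→C, u_to→F, — result: 2401/5.
Using unitron.re with v→-23/3, u_from→oz, u_to→kg, giving -1043262451/4800000000.


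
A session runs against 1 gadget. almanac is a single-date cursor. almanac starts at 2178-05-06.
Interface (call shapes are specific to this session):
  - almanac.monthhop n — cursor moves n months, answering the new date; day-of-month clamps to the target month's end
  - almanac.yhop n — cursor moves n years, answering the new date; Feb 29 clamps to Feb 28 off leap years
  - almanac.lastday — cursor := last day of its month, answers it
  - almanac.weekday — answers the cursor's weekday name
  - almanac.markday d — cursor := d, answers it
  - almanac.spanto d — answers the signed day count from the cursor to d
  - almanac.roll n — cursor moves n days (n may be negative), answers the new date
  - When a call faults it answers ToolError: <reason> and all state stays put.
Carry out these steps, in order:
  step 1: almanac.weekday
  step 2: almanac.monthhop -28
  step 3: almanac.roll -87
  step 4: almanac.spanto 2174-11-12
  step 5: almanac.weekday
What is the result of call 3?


Answer: 2175-10-11

Derivation:
Do: weekday[]
See: Wednesday
Do: monthhop[n→-28]
See: 2176-01-06
Do: roll[n→-87]
See: 2175-10-11
Do: spanto[d→2174-11-12]
See: -333
Do: weekday[]
See: Wednesday


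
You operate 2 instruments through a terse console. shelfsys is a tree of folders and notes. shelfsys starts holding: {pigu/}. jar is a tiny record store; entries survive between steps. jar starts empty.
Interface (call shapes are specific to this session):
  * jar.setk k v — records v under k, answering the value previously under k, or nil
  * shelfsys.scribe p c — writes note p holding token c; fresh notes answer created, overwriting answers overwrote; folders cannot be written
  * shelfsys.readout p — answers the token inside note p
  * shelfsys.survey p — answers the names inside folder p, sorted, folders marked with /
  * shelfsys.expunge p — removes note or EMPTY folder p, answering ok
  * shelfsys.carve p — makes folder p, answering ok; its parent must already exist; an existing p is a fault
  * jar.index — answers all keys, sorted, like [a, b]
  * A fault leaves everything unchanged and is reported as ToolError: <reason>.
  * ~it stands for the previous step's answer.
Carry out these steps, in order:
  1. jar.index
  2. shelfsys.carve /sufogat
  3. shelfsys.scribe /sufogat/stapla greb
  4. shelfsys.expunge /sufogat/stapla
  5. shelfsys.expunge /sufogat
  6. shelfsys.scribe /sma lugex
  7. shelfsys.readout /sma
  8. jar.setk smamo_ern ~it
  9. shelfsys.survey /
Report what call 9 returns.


>> jar.index()
<< []
>> shelfsys.carve(p=/sufogat)
<< ok
>> shelfsys.scribe(p=/sufogat/stapla, c=greb)
<< created
>> shelfsys.expunge(p=/sufogat/stapla)
<< ok
>> shelfsys.expunge(p=/sufogat)
<< ok
>> shelfsys.scribe(p=/sma, c=lugex)
<< created
>> shelfsys.readout(p=/sma)
<< lugex
>> jar.setk(k=smamo_ern, v=~it)
<< nil
>> shelfsys.survey(p=/)
<< [pigu/, sma]

Answer: [pigu/, sma]


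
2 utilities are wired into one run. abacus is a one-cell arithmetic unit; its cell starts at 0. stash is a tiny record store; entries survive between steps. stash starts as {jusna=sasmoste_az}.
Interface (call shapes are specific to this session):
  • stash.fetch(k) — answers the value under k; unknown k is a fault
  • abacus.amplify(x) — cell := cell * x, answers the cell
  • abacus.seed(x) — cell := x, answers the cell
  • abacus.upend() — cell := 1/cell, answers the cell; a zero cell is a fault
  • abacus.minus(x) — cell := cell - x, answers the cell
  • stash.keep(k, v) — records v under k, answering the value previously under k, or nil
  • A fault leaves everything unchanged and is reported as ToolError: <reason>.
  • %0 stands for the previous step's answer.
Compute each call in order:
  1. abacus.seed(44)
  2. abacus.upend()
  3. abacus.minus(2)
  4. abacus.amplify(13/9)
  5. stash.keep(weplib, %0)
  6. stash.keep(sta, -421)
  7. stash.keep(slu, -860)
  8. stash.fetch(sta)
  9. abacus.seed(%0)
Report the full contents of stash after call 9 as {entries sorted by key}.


# 1. abacus.seed(x='44') -> 44
# 2. abacus.upend() -> 1/44
# 3. abacus.minus(x='2') -> -87/44
# 4. abacus.amplify(x='13/9') -> -377/132
# 5. stash.keep(k='weplib', v='%0') -> nil
# 6. stash.keep(k='sta', v='-421') -> nil
# 7. stash.keep(k='slu', v='-860') -> nil
# 8. stash.fetch(k='sta') -> -421
# 9. abacus.seed(x='%0') -> -421

Answer: {jusna=sasmoste_az, slu=-860, sta=-421, weplib=-377/132}


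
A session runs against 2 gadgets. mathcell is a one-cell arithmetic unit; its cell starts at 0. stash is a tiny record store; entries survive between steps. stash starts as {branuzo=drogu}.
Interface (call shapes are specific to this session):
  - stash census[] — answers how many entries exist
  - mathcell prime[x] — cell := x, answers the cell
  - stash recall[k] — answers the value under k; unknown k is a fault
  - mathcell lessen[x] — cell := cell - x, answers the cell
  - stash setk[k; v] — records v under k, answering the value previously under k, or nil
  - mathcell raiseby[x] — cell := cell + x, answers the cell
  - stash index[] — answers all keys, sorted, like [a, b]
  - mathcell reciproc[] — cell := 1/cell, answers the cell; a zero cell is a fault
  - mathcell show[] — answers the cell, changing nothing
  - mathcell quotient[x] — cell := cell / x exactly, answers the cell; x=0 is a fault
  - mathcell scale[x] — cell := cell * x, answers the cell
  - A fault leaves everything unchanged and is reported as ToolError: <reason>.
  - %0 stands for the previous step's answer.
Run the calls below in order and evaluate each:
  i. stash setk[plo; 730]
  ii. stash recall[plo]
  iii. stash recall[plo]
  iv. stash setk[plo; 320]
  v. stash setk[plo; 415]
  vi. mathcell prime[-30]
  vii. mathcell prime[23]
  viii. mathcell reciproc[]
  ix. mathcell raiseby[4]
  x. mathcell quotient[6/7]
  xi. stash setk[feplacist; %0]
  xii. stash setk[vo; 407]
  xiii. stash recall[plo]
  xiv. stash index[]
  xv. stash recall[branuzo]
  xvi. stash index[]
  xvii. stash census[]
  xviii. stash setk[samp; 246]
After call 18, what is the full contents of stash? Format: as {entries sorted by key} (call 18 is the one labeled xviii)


> stash setk k='plo' v='730'
[out] nil
> stash recall k='plo'
[out] 730
> stash recall k='plo'
[out] 730
> stash setk k='plo' v='320'
[out] 730
> stash setk k='plo' v='415'
[out] 320
> mathcell prime x='-30'
[out] -30
> mathcell prime x='23'
[out] 23
> mathcell reciproc
[out] 1/23
> mathcell raiseby x='4'
[out] 93/23
> mathcell quotient x='6/7'
[out] 217/46
> stash setk k='feplacist' v='%0'
[out] nil
> stash setk k='vo' v='407'
[out] nil
> stash recall k='plo'
[out] 415
> stash index
[out] [branuzo, feplacist, plo, vo]
> stash recall k='branuzo'
[out] drogu
> stash index
[out] [branuzo, feplacist, plo, vo]
> stash census
[out] 4
> stash setk k='samp' v='246'
[out] nil

Answer: {branuzo=drogu, feplacist=217/46, plo=415, samp=246, vo=407}


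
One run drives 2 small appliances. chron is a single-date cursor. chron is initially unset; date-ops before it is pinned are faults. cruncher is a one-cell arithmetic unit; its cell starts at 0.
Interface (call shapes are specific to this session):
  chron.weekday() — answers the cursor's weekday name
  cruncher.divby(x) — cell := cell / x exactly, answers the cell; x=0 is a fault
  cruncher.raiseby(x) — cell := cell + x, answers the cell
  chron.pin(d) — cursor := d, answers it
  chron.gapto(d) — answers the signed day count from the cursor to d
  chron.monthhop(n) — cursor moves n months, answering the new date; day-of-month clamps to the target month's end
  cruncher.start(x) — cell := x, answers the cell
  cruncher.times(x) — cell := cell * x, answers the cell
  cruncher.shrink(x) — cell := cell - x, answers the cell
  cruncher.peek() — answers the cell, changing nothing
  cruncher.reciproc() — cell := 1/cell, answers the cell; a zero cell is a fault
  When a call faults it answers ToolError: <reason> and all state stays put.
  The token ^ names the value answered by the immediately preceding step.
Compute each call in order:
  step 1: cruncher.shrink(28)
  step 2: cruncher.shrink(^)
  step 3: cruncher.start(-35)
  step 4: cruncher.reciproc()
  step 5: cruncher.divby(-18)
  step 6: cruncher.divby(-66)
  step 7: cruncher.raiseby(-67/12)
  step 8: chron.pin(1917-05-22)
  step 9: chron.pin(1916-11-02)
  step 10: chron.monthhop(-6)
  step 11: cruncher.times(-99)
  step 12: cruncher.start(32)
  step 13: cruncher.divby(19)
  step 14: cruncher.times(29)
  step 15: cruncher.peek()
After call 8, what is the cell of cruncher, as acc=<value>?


·→ shrink(x→28)
·← -28
·→ shrink(x→^)
·← 0
·→ start(x→-35)
·← -35
·→ reciproc()
·← -1/35
·→ divby(x→-18)
·← 1/630
·→ divby(x→-66)
·← -1/41580
·→ raiseby(x→-67/12)
·← -58039/10395
·→ pin(d→1917-05-22)
·← 1917-05-22
·→ pin(d→1916-11-02)
·← 1916-11-02
·→ monthhop(n→-6)
·← 1916-05-02
·→ times(x→-99)
·← 58039/105
·→ start(x→32)
·← 32
·→ divby(x→19)
·← 32/19
·→ times(x→29)
·← 928/19
·→ peek()
·← 928/19

Answer: acc=-58039/10395


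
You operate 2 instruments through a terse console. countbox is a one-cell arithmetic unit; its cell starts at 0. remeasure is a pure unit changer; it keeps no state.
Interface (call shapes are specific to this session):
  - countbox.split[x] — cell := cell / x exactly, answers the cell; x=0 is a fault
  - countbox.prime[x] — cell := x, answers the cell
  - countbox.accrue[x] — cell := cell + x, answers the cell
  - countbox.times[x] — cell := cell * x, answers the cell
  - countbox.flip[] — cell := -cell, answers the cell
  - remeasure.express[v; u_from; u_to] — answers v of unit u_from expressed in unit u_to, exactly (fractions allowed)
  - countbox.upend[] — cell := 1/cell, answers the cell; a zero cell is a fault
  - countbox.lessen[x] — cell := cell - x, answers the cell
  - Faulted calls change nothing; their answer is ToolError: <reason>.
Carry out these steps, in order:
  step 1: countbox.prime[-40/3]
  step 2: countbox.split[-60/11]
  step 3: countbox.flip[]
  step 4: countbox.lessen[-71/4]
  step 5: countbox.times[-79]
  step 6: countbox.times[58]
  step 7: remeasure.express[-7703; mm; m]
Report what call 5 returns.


Do: prime[x: -40/3]
See: -40/3
Do: split[x: -60/11]
See: 22/9
Do: flip[]
See: -22/9
Do: lessen[x: -71/4]
See: 551/36
Do: times[x: -79]
See: -43529/36
Do: times[x: 58]
See: -1262341/18
Do: express[v: -7703; u_from: mm; u_to: m]
See: -7703/1000

Answer: -43529/36


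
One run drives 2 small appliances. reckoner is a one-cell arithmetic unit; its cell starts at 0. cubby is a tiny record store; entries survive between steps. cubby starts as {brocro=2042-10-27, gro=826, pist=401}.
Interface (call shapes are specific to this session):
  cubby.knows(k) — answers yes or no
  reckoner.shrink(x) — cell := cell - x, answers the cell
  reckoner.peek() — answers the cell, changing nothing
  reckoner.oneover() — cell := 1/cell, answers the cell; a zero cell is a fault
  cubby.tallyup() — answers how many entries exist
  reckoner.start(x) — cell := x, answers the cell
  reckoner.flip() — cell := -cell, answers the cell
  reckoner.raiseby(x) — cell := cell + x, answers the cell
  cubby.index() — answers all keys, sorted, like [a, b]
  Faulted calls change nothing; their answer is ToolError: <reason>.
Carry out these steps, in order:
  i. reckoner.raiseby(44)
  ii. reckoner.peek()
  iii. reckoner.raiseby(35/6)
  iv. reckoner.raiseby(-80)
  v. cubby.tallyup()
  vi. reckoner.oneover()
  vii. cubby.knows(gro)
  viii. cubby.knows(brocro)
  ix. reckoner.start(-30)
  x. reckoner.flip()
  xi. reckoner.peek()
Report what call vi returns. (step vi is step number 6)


Answer: -6/181

Derivation:
> reckoner.raiseby 44
= 44
> reckoner.peek
= 44
> reckoner.raiseby 35/6
= 299/6
> reckoner.raiseby -80
= -181/6
> cubby.tallyup
= 3
> reckoner.oneover
= -6/181
> cubby.knows gro
= yes
> cubby.knows brocro
= yes
> reckoner.start -30
= -30
> reckoner.flip
= 30
> reckoner.peek
= 30


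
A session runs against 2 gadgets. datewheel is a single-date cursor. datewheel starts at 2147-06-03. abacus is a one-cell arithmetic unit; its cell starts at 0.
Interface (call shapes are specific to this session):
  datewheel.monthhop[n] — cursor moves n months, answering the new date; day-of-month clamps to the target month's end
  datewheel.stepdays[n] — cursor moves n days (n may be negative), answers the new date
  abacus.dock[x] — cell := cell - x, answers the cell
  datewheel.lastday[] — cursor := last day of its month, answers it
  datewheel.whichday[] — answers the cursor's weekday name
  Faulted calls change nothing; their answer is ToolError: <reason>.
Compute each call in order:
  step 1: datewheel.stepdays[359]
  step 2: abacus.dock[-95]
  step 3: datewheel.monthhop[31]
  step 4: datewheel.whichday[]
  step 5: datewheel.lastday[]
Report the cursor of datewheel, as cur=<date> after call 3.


Answer: cur=2150-12-27

Derivation:
==> datewheel.stepdays(n→359)
<== 2148-05-27
==> abacus.dock(x→-95)
<== 95
==> datewheel.monthhop(n→31)
<== 2150-12-27
==> datewheel.whichday()
<== Sunday
==> datewheel.lastday()
<== 2150-12-31


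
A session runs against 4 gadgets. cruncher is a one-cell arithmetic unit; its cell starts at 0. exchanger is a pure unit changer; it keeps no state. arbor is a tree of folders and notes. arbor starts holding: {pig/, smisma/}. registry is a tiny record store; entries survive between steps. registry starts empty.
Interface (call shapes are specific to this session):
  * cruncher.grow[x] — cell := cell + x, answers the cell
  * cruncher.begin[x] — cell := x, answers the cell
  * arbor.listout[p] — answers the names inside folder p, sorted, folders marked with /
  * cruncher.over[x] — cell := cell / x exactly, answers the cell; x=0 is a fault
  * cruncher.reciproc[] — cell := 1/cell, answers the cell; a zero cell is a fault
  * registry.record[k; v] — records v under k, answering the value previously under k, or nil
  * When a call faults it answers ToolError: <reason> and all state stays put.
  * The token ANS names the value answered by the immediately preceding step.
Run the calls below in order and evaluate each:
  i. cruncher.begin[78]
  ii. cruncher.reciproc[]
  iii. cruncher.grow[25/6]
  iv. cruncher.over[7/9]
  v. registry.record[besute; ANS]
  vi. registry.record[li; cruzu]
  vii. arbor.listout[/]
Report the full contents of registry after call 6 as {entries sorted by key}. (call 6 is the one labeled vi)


# 1. cruncher.begin(x=78) -> 78
# 2. cruncher.reciproc() -> 1/78
# 3. cruncher.grow(x=25/6) -> 163/39
# 4. cruncher.over(x=7/9) -> 489/91
# 5. registry.record(k=besute, v=ANS) -> nil
# 6. registry.record(k=li, v=cruzu) -> nil
# 7. arbor.listout(p=/) -> [pig/, smisma/]

Answer: {besute=489/91, li=cruzu}


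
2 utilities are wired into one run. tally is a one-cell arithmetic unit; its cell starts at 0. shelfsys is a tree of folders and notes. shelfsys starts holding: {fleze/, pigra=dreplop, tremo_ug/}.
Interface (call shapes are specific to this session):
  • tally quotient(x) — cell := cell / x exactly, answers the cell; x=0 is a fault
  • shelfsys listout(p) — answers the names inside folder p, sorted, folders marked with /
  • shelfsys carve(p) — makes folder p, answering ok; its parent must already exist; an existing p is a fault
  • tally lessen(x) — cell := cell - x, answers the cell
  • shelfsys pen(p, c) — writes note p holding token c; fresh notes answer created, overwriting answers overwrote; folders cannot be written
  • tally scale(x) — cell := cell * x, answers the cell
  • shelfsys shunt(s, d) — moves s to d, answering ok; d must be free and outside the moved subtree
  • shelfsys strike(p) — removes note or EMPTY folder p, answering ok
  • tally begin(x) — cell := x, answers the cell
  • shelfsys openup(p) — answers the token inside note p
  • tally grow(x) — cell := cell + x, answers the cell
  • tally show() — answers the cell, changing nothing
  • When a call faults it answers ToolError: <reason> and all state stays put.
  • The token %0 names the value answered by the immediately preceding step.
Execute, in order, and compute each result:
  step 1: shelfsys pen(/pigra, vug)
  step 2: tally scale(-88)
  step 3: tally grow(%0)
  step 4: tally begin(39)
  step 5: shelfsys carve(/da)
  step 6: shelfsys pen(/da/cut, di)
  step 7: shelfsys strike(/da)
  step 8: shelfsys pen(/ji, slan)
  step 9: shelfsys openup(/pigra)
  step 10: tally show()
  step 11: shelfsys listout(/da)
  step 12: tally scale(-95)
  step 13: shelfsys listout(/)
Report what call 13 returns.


Answer: [da/, fleze/, ji, pigra, tremo_ug/]

Derivation:
! shelfsys pen(/pigra, vug) == overwrote
! tally scale(-88) == 0
! tally grow(%0) == 0
! tally begin(39) == 39
! shelfsys carve(/da) == ok
! shelfsys pen(/da/cut, di) == created
! shelfsys strike(/da) == ToolError: not empty
! shelfsys pen(/ji, slan) == created
! shelfsys openup(/pigra) == vug
! tally show() == 39
! shelfsys listout(/da) == [cut]
! tally scale(-95) == -3705
! shelfsys listout(/) == [da/, fleze/, ji, pigra, tremo_ug/]


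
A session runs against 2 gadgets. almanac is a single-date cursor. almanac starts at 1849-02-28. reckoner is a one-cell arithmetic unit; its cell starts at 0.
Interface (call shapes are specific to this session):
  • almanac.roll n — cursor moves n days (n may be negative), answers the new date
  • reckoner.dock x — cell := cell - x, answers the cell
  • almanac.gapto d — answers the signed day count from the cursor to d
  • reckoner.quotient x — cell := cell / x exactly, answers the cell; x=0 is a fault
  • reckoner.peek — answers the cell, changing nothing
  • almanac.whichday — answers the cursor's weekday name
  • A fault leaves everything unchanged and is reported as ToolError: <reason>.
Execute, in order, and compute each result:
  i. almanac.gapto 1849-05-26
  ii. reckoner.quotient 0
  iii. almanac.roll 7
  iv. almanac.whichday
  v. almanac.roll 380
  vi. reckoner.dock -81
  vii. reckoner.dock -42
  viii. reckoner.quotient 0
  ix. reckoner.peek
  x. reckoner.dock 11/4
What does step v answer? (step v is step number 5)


Answer: 1850-03-22

Derivation:
-> almanac.gapto(d='1849-05-26')
<- 87
-> reckoner.quotient(x='0')
<- ToolError: division by zero
-> almanac.roll(n='7')
<- 1849-03-07
-> almanac.whichday()
<- Wednesday
-> almanac.roll(n='380')
<- 1850-03-22
-> reckoner.dock(x='-81')
<- 81
-> reckoner.dock(x='-42')
<- 123
-> reckoner.quotient(x='0')
<- ToolError: division by zero
-> reckoner.peek()
<- 123
-> reckoner.dock(x='11/4')
<- 481/4


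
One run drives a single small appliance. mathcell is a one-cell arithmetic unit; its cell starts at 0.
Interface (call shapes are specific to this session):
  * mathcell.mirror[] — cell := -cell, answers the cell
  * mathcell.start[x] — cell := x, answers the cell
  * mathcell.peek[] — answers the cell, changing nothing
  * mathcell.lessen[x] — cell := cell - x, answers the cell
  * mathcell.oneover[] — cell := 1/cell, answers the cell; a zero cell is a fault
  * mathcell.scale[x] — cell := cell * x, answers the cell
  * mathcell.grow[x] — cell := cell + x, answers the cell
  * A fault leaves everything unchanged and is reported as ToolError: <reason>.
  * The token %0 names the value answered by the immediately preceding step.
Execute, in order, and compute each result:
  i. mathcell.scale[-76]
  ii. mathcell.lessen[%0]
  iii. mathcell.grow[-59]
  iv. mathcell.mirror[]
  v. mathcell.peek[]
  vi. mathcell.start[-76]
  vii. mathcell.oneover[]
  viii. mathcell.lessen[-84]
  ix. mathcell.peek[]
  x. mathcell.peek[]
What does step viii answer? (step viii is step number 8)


Answer: 6383/76

Derivation:
! 1. scale(-76) : 0
! 2. lessen(%0) : 0
! 3. grow(-59) : -59
! 4. mirror() : 59
! 5. peek() : 59
! 6. start(-76) : -76
! 7. oneover() : -1/76
! 8. lessen(-84) : 6383/76
! 9. peek() : 6383/76
! 10. peek() : 6383/76
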